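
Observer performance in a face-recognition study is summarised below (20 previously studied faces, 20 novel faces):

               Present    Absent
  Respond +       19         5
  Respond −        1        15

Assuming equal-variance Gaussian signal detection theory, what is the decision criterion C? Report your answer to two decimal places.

H = 19/20 = 0.9500
FA = 5/20 = 0.2500
z(0.9500) = 1.645, z(0.2500) = -0.674
c = −½·[z(H) + z(FA)] = −0.5 × (1.645 + (-0.674)) = -0.4855
c < 0: the observer has a liberal response bias.

C = -0.49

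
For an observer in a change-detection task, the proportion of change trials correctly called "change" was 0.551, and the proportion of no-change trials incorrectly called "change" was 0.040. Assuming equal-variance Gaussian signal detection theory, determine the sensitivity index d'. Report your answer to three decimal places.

d' = 1.879

Φ⁻¹(H) = Φ⁻¹(0.551) = 0.1282
Φ⁻¹(FA) = Φ⁻¹(0.040) = -1.7507
d' = z(H) − z(FA) = 0.1282 − (-1.7507) = 1.8789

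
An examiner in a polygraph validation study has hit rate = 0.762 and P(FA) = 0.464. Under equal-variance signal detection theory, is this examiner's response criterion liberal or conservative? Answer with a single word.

z(H) = 0.713, z(FA) = -0.090
c = −½·(z(H) + z(FA)) = -0.3115
c < 0 → liberal criterion (biased toward responding “yes”).

liberal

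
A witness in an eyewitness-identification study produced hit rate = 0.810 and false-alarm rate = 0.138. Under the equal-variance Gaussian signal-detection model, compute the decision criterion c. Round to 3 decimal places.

c = 0.106

z(0.810) = 0.8779, z(0.138) = -1.0893
c = −½·[z(H) + z(FA)] = −0.5 × (0.8779 + (-1.0893)) = 0.1057
c > 0: the witness has a conservative response bias.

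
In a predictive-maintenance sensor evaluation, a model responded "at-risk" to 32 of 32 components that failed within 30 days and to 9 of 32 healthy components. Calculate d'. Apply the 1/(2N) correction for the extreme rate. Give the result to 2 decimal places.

d' = 2.73

The hit rate is 32/32 = 1, so apply the 1/(2N) correction: H → 1 − 1/(2·32) = 0.98438.
z(H) = z(0.98438) = 2.154
z(FA) = z(0.28125) = -0.579
d' = 2.154 − (-0.579) = 2.733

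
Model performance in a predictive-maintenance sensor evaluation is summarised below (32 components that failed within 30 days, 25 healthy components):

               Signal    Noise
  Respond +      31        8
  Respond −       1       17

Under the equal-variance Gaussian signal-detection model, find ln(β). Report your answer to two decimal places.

H = 31/32 = 0.9688
FA = 8/25 = 0.3200
Φ⁻¹(H) = Φ⁻¹(0.9688) = 1.863
Φ⁻¹(FA) = Φ⁻¹(0.3200) = -0.468
ln β = −½·[z(H)² − z(FA)²] = −0.5 × (3.471 − 0.219) = -1.626

ln β = -1.63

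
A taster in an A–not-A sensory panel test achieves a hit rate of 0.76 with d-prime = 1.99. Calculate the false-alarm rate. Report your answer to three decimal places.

false-alarm rate = 0.100

z(hit rate) = z(0.76) = 0.7063
z(FA) = z(H) − d' = 0.7063 − 1.99 = -1.2837
false-alarm rate = Φ(-1.2837) = 0.0996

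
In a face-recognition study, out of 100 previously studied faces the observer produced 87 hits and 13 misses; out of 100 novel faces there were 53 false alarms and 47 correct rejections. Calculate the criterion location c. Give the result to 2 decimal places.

c = -0.60

H = 87/100 = 0.8700
FA = 53/100 = 0.5300
z(0.8700) = 1.126, z(0.5300) = 0.075
c = −½·[z(H) + z(FA)] = −0.5 × (1.126 + 0.075) = -0.6005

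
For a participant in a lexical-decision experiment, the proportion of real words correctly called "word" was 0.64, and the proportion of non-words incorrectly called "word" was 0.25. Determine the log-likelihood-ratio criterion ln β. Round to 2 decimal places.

ln β = 0.16

z(H) = z(0.64) = 0.358
z(FA) = z(0.25) = -0.674
ln β = −½·[z(H)² − z(FA)²] = −0.5 × (0.128 − 0.454) = 0.163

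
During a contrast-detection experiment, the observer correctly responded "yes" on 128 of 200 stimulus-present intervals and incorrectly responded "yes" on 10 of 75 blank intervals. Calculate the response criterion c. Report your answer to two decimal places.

c = 0.38

H = 128/200 = 0.6400
FA = 10/75 = 0.1333
Φ⁻¹(0.6400) = 0.358, Φ⁻¹(0.1333) = -1.111
c = −½·[z(H) + z(FA)] = −0.5 × (0.358 + (-1.111)) = 0.3765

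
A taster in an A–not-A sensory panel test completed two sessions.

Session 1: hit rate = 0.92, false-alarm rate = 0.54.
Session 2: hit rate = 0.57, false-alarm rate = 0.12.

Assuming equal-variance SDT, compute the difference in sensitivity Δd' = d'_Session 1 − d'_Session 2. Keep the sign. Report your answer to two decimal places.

Session 1: z(0.92) = 1.405, z(0.54) = 0.100, d' = 1.305
Session 2: z(0.57) = 0.176, z(0.12) = -1.175, d' = 1.351
Δd' = d'_Session 1 − d'_Session 2 = 1.305 − 1.351 = -0.046
Session 2 has the higher sensitivity.

Δd' = -0.05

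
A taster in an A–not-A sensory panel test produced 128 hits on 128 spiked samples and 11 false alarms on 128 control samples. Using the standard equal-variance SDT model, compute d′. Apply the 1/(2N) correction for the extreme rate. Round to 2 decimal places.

d′ = 4.03

The hit rate is 128/128 = 1, so apply the 1/(2N) correction: H → 1 − 1/(2·128) = 0.99609.
z(H) = z(0.99609) = 2.660
z(FA) = z(0.08594) = -1.366
d' = 2.660 − (-1.366) = 4.026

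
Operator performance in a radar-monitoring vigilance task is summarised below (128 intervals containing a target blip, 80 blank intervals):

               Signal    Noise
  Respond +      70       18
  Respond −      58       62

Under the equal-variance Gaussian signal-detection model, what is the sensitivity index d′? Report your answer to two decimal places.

d′ = 0.87

H = 70/128 = 0.5469
FA = 18/80 = 0.2250
z(0.5469) = 0.118, z(0.2250) = -0.755
d' = z(H) − z(FA) = 0.118 − (-0.755) = 0.873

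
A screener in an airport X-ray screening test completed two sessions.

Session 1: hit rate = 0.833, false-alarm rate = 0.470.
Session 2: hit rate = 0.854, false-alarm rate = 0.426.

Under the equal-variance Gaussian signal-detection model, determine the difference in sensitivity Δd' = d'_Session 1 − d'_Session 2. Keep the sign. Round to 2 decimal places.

Session 1: z(0.833) = 0.966, z(0.470) = -0.075, d' = 1.041
Session 2: z(0.854) = 1.054, z(0.426) = -0.187, d' = 1.241
Δd' = d'_Session 1 − d'_Session 2 = 1.041 − 1.241 = -0.200
Session 2 has the higher sensitivity.

Δd' = -0.20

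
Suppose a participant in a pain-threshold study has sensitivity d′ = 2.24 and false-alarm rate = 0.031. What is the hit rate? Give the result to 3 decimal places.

hit rate = 0.646

z(false-alarm rate) = z(0.031) = -1.8663
z(H) = z(FA) + d' = -1.8663 + 2.24 = 0.3737
hit rate = Φ(0.3737) = 0.6457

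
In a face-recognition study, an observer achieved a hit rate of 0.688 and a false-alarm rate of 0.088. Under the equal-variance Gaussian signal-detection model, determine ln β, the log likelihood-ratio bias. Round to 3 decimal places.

z(H) = 0.4902
z(FA) = -1.3532
ln β = −½·[z(H)² − z(FA)²] = −0.5 × (0.2403 − 1.8312) = 0.79545

ln β = 0.795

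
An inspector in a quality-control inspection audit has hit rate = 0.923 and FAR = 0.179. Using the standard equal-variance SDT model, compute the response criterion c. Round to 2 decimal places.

z(0.923) = 1.426, z(0.179) = -0.919
c = −½·[z(H) + z(FA)] = −0.5 × (1.426 + (-0.919)) = -0.2535
c < 0: the inspector has a liberal response bias.

c = -0.25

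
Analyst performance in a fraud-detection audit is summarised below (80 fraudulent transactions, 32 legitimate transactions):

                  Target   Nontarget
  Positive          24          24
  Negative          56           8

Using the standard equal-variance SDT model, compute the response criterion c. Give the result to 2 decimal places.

c = -0.08

H = 24/80 = 0.3000
FA = 24/32 = 0.7500
z(H) = z(0.3000) = -0.5244
z(FA) = z(0.7500) = 0.6745
c = −½·[z(H) + z(FA)] = −0.5 × (-0.5244 + 0.6745) = -0.07505
c < 0: the analyst has a liberal response bias.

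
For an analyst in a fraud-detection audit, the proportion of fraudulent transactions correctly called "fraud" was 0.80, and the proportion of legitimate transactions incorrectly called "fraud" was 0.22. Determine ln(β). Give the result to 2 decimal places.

ln β = -0.06

Φ⁻¹(H) = Φ⁻¹(0.80) = 0.842
Φ⁻¹(FA) = Φ⁻¹(0.22) = -0.772
ln β = −½·[z(H)² − z(FA)²] = −0.5 × (0.709 − 0.596) = -0.0565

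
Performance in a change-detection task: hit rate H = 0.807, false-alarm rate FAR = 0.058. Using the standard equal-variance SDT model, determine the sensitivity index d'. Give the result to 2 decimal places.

d' = 2.44

z(H) = 0.8669
z(FA) = -1.5718
d' = z(H) − z(FA) = 0.8669 − (-1.5718) = 2.4387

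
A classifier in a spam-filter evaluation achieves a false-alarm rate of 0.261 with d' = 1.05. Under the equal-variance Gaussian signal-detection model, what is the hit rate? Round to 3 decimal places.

hit rate = 0.659

z(false-alarm rate) = z(0.261) = -0.6403
z(H) = z(FA) + d' = -0.6403 + 1.05 = 0.4097
hit rate = Φ(0.4097) = 0.6590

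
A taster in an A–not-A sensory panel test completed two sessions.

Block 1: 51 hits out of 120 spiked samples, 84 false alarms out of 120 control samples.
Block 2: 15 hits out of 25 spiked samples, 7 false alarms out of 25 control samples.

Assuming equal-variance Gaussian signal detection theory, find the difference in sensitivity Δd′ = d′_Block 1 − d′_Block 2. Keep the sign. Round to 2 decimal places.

Δd′ = -1.55

Block 1: z(0.4250) = -0.189, z(0.7000) = 0.524, d' = -0.713
Block 2: z(0.6000) = 0.253, z(0.2800) = -0.583, d' = 0.836
Δd' = d'_Block 1 − d'_Block 2 = -0.713 − 0.836 = -1.549
Block 2 has the higher sensitivity.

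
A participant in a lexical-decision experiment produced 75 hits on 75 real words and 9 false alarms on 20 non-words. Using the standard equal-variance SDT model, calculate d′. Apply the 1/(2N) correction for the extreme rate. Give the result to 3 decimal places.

The hit rate is 75/75 = 1, so apply the 1/(2N) correction: H → 1 − 1/(2·75) = 0.99333.
z(H) = z(0.99333) = 2.4746
z(FA) = z(0.45000) = -0.1257
d' = 2.4746 − (-0.1257) = 2.6003

d′ = 2.600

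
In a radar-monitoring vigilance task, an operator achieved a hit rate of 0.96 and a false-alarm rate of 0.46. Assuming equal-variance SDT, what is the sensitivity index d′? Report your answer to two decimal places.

d′ = 1.85

z(0.96) = 1.751, z(0.46) = -0.100
d' = z(H) − z(FA) = 1.751 − (-0.100) = 1.851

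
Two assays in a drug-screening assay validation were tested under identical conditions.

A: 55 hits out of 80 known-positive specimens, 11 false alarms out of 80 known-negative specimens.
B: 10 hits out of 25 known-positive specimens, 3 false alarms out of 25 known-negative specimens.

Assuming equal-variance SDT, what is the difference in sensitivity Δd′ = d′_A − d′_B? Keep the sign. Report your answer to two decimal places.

A: z(0.6875) = 0.489, z(0.1375) = -1.092, d' = 1.581
B: z(0.4000) = -0.253, z(0.1200) = -1.175, d' = 0.922
Δd' = d'_A − d'_B = 1.581 − 0.922 = 0.659
A has the higher sensitivity.

Δd′ = 0.66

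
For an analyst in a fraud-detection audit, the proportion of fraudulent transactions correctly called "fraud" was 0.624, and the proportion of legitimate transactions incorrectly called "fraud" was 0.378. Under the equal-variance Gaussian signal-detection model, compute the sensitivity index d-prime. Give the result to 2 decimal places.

Φ⁻¹(H) = Φ⁻¹(0.624) = 0.3160
Φ⁻¹(FA) = Φ⁻¹(0.378) = -0.3107
d' = z(H) − z(FA) = 0.3160 − (-0.3107) = 0.6267

d-prime = 0.63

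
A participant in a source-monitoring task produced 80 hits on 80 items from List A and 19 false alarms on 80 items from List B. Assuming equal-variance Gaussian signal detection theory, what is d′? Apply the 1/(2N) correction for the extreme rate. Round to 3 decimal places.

The hit rate is 80/80 = 1, so apply the 1/(2N) correction: H → 1 − 1/(2·80) = 0.99375.
z(H) = z(0.99375) = 2.4977
z(FA) = z(0.23750) = -0.7144
d' = 2.4977 − (-0.7144) = 3.2121

d′ = 3.212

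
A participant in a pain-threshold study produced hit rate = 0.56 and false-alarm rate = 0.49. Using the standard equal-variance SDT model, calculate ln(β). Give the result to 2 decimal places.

z(H) = z(0.56) = 0.151
z(FA) = z(0.49) = -0.025
ln β = −½·[z(H)² − z(FA)²] = −0.5 × (0.023 − 0.001) = -0.011

ln β = -0.01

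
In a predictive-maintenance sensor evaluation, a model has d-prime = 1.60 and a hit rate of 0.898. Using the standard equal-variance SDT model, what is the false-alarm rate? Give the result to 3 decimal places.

false-alarm rate = 0.371

z(hit rate) = z(0.898) = 1.2702
z(FA) = z(H) − d' = 1.2702 − 1.60 = -0.3298
false-alarm rate = Φ(-0.3298) = 0.3708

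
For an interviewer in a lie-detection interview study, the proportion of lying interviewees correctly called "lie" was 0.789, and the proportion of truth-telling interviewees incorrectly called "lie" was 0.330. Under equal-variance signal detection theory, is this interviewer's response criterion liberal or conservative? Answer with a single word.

z(H) = 0.803, z(FA) = -0.440
c = −½·(z(H) + z(FA)) = -0.1815
c < 0 → liberal criterion (biased toward responding “yes”).

liberal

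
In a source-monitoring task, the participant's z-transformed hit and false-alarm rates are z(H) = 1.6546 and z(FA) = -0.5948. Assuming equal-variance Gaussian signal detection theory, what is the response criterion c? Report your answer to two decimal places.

c = -0.53

c = −½·[z(H) + z(FA)] = −½·(1.6546 + (-0.5948)) = -0.5299
c < 0: the participant has a liberal response bias.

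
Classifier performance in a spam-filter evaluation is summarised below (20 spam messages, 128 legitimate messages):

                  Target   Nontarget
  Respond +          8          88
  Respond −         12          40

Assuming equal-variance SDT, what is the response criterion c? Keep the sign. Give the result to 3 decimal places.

c = -0.118

H = 8/20 = 0.4000
FA = 88/128 = 0.6875
z(H) = z(0.4000) = -0.2533
z(FA) = z(0.6875) = 0.4888
c = −½·[z(H) + z(FA)] = −0.5 × (-0.2533 + 0.4888) = -0.11775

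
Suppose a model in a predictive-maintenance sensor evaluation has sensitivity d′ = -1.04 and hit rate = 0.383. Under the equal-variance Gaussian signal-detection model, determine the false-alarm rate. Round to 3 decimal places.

z(hit rate) = z(0.383) = -0.2976
z(FA) = z(H) − d' = -0.2976 − (-1.04) = 0.7424
false-alarm rate = Φ(0.7424) = 0.7711

false-alarm rate = 0.771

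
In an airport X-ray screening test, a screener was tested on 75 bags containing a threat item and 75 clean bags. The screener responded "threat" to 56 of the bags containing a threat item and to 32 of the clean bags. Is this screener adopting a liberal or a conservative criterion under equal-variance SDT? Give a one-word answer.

z(H) = 0.664, z(FA) = -0.185
c = −½·(z(H) + z(FA)) = -0.2395
c < 0 → liberal criterion (biased toward responding “yes”).

liberal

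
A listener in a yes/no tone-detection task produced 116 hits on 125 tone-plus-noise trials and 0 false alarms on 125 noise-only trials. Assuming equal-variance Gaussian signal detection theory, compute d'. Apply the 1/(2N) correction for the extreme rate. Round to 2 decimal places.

The false-alarm rate is 0/125 = 0, so apply the 1/(2N) correction: FA → 1/(2·125) = 0.00400.
z(H) = z(0.92800) = 1.461
z(FA) = z(0.00400) = -2.652
d' = 1.461 − (-2.652) = 4.113

d' = 4.11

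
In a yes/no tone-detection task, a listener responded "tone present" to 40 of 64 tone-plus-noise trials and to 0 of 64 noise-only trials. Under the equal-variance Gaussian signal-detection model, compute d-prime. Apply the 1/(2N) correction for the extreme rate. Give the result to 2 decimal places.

d-prime = 2.74

The false-alarm rate is 0/64 = 0, so apply the 1/(2N) correction: FA → 1/(2·64) = 0.00781.
z(H) = z(0.62500) = 0.319
z(FA) = z(0.00781) = -2.418
d' = 0.319 − (-2.418) = 2.737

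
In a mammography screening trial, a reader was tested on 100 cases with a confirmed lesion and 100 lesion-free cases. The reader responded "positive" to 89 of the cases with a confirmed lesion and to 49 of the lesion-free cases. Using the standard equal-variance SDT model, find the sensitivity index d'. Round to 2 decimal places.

d' = 1.25

H = 89/100 = 0.8900
FA = 49/100 = 0.4900
Φ⁻¹(0.8900) = 1.2265, Φ⁻¹(0.4900) = -0.0251
d' = z(H) − z(FA) = 1.2265 − (-0.0251) = 1.2516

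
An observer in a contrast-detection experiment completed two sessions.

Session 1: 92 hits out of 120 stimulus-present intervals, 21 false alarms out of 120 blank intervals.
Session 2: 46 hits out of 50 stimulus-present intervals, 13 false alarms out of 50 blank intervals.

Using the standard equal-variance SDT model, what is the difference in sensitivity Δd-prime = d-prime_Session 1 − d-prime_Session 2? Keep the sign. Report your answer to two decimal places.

Δd-prime = -0.39

Session 1: z(0.7667) = 0.728, z(0.1750) = -0.935, d' = 1.663
Session 2: z(0.9200) = 1.405, z(0.2600) = -0.643, d' = 2.048
Δd' = d'_Session 1 − d'_Session 2 = 1.663 − 2.048 = -0.385
Session 2 has the higher sensitivity.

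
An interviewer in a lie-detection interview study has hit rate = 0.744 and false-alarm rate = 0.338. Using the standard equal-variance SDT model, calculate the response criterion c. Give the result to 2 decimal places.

Φ⁻¹(H) = 0.6557
Φ⁻¹(FA) = -0.4179
c = −½·[z(H) + z(FA)] = −0.5 × (0.6557 + (-0.4179)) = -0.1189

c = -0.12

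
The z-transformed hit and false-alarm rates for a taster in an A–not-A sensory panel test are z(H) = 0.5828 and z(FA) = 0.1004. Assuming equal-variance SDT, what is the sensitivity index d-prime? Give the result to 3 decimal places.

d' = z(H) − z(FA) = 0.5828 − 0.1004 = 0.4824

d-prime = 0.482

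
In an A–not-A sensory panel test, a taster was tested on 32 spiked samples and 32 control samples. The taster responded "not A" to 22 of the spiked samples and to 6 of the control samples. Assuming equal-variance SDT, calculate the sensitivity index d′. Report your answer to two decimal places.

d′ = 1.38

H = 22/32 = 0.6875
FA = 6/32 = 0.1875
z(H) = 0.4888
z(FA) = -0.8871
d' = z(H) − z(FA) = 0.4888 − (-0.8871) = 1.3759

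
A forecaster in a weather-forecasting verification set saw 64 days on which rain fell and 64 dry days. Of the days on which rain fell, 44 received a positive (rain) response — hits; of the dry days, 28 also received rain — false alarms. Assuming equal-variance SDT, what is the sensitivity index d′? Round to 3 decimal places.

H = 44/64 = 0.6875
FA = 28/64 = 0.4375
Φ⁻¹(0.6875) = 0.4888, Φ⁻¹(0.4375) = -0.1573
d' = z(H) − z(FA) = 0.4888 − (-0.1573) = 0.6461

d′ = 0.646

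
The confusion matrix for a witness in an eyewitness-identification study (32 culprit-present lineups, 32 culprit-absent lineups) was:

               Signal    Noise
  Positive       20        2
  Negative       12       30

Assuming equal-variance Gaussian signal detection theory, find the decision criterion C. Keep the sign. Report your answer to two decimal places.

H = 20/32 = 0.6250
FA = 2/32 = 0.0625
z(H) = z(0.6250) = 0.319
z(FA) = z(0.0625) = -1.534
c = −½·[z(H) + z(FA)] = −0.5 × (0.319 + (-1.534)) = 0.6075
c > 0: the witness has a conservative response bias.

C = 0.61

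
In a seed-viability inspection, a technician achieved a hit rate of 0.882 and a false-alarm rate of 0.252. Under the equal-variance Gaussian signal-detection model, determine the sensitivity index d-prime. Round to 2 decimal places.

z(H) = z(0.882) = 1.185
z(FA) = z(0.252) = -0.668
d' = z(H) − z(FA) = 1.185 − (-0.668) = 1.853

d-prime = 1.85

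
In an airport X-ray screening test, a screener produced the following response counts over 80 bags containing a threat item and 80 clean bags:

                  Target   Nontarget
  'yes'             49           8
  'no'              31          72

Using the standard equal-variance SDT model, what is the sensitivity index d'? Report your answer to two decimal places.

d' = 1.57

H = 49/80 = 0.6125
FA = 8/80 = 0.1000
z(H) = z(0.6125) = 0.286
z(FA) = z(0.1000) = -1.282
d' = z(H) − z(FA) = 0.286 − (-1.282) = 1.568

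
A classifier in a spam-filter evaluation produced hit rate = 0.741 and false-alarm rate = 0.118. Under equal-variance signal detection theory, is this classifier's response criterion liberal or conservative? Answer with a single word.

z(H) = 0.646, z(FA) = -1.185
c = −½·(z(H) + z(FA)) = 0.2695
c > 0 → conservative criterion (biased toward responding “no”).

conservative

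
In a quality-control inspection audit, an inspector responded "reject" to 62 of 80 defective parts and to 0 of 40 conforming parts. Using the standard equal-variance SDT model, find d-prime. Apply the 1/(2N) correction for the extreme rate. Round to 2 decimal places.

d-prime = 3.00

The false-alarm rate is 0/40 = 0, so apply the 1/(2N) correction: FA → 1/(2·40) = 0.01250.
z(H) = z(0.77500) = 0.755
z(FA) = z(0.01250) = -2.241
d' = 0.755 − (-2.241) = 2.996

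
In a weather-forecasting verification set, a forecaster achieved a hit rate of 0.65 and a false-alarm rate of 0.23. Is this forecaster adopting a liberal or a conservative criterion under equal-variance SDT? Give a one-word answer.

conservative

z(H) = 0.385, z(FA) = -0.739
c = −½·(z(H) + z(FA)) = 0.177
c > 0 → conservative criterion (biased toward responding “no”).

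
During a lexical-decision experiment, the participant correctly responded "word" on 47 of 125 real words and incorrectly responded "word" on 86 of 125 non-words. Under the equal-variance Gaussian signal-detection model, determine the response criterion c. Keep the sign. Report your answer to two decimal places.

H = 47/125 = 0.3760
FA = 86/125 = 0.6880
z(H) = z(0.3760) = -0.3160
z(FA) = z(0.6880) = 0.4902
c = −½·[z(H) + z(FA)] = −0.5 × (-0.3160 + 0.4902) = -0.0871

c = -0.09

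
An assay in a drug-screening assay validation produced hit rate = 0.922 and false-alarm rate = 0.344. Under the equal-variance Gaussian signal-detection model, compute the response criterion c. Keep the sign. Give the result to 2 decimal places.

c = -0.51

Φ⁻¹(0.922) = 1.419, Φ⁻¹(0.344) = -0.402
c = −½·[z(H) + z(FA)] = −0.5 × (1.419 + (-0.402)) = -0.5085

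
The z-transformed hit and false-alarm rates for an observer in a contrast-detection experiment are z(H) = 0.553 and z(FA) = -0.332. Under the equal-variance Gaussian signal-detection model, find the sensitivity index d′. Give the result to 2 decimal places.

d′ = 0.89

d' = z(H) − z(FA) = 0.553 − (-0.332) = 0.885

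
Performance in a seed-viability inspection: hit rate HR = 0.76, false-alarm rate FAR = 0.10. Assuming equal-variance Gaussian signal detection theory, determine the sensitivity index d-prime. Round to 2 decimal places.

z(0.76) = 0.7063, z(0.10) = -1.2816
d' = z(H) − z(FA) = 0.7063 − (-1.2816) = 1.9879

d-prime = 1.99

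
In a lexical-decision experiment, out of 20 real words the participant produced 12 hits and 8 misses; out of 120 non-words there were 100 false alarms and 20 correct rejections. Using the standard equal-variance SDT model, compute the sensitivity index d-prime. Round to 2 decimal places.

d-prime = -0.71

H = 12/20 = 0.6000
FA = 100/120 = 0.8333
Φ⁻¹(H) = Φ⁻¹(0.6000) = 0.2533
Φ⁻¹(FA) = Φ⁻¹(0.8333) = 0.9673
d' = z(H) − z(FA) = 0.2533 − 0.9673 = -0.7140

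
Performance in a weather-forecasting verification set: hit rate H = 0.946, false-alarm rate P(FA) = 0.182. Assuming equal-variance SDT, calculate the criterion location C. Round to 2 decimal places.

z(H) = z(0.946) = 1.607
z(FA) = z(0.182) = -0.908
c = −½·[z(H) + z(FA)] = −0.5 × (1.607 + (-0.908)) = -0.3495
c < 0: the forecaster has a liberal response bias.

C = -0.35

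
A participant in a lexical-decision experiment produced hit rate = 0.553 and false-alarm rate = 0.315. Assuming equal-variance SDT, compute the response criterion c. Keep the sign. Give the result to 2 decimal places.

z(0.553) = 0.133, z(0.315) = -0.482
c = −½·[z(H) + z(FA)] = −0.5 × (0.133 + (-0.482)) = 0.1745
c > 0: the participant has a conservative response bias.

c = 0.17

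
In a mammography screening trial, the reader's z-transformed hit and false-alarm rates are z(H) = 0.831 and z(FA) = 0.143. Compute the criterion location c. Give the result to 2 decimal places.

c = −½·[z(H) + z(FA)] = −½·(0.831 + 0.143) = -0.487

c = -0.49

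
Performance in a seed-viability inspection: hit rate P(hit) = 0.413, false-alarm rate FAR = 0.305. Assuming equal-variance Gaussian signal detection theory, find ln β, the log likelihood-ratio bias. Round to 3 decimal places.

ln β = 0.106

z(0.413) = -0.2198, z(0.305) = -0.5101
ln β = −½·[z(H)² − z(FA)²] = −0.5 × (0.0483 − 0.2602) = 0.10595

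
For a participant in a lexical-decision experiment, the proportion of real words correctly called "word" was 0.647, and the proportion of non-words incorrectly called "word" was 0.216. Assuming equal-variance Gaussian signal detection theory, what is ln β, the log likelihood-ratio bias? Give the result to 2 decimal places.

ln β = 0.24

z(H) = 0.377
z(FA) = -0.786
ln β = −½·[z(H)² − z(FA)²] = −0.5 × (0.142 − 0.618) = 0.238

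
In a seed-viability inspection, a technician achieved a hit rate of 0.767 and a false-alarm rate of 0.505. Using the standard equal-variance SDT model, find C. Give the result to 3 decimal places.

z(H) = z(0.767) = 0.7290
z(FA) = z(0.505) = 0.0125
c = −½·[z(H) + z(FA)] = −0.5 × (0.7290 + 0.0125) = -0.37075
c < 0: the technician has a liberal response bias.

C = -0.371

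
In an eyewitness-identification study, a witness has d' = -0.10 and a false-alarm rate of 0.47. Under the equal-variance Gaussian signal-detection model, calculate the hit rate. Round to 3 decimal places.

z(false-alarm rate) = z(0.47) = -0.0753
z(H) = z(FA) + d' = -0.0753 + (-0.10) = -0.1753
hit rate = Φ(-0.1753) = 0.4304

hit rate = 0.430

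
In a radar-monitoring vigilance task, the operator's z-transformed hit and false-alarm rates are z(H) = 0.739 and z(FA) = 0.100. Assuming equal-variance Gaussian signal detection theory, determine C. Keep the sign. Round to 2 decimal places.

c = −½·[z(H) + z(FA)] = −½·(0.739 + 0.100) = -0.4195

C = -0.42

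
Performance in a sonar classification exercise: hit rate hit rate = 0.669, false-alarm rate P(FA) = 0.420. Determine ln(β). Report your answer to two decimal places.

Φ⁻¹(H) = Φ⁻¹(0.669) = 0.437
Φ⁻¹(FA) = Φ⁻¹(0.420) = -0.202
ln β = −½·[z(H)² − z(FA)²] = −0.5 × (0.191 − 0.041) = -0.075

ln β = -0.08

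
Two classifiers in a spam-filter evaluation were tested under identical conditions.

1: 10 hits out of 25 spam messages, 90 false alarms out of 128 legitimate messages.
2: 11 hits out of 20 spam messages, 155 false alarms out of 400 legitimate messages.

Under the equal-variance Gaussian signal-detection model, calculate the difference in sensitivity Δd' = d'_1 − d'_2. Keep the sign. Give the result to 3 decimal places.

Δd' = -1.198

1: z(0.4000) = -0.2533, z(0.7031) = 0.5333, d' = -0.7866
2: z(0.5500) = 0.1257, z(0.3875) = -0.2858, d' = 0.4115
Δd' = d'_1 − d'_2 = -0.7866 − 0.4115 = -1.1981
2 has the higher sensitivity.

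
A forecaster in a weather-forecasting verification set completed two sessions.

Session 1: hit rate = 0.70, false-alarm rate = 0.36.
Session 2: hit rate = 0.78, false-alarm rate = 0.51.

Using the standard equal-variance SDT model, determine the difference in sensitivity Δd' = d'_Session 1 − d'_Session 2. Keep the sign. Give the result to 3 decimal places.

Δd' = 0.136

Session 1: z(0.70) = 0.5244, z(0.36) = -0.3585, d' = 0.8829
Session 2: z(0.78) = 0.7722, z(0.51) = 0.0251, d' = 0.7471
Δd' = d'_Session 1 − d'_Session 2 = 0.8829 − 0.7471 = 0.1358
Session 1 has the higher sensitivity.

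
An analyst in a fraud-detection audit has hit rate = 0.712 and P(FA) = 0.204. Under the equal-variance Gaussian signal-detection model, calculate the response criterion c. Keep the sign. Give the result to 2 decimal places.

c = 0.13

z(0.712) = 0.559, z(0.204) = -0.827
c = −½·[z(H) + z(FA)] = −0.5 × (0.559 + (-0.827)) = 0.134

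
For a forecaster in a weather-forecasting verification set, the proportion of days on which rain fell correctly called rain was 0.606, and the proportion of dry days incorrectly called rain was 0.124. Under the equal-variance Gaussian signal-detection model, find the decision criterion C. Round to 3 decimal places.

Φ⁻¹(H) = Φ⁻¹(0.606) = 0.2689
Φ⁻¹(FA) = Φ⁻¹(0.124) = -1.1552
c = −½·[z(H) + z(FA)] = −0.5 × (0.2689 + (-1.1552)) = 0.44315
c > 0: the forecaster has a conservative response bias.

C = 0.443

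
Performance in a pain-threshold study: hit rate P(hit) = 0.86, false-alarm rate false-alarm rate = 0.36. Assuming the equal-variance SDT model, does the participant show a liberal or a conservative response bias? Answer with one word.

z(H) = 1.080, z(FA) = -0.358
c = −½·(z(H) + z(FA)) = -0.361
c < 0 → liberal criterion (biased toward responding “yes”).

liberal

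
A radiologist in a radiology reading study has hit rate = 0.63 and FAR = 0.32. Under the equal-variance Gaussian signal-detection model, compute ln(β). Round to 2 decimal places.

ln β = 0.05

Φ⁻¹(H) = 0.332
Φ⁻¹(FA) = -0.468
ln β = −½·[z(H)² − z(FA)²] = −0.5 × (0.110 − 0.219) = 0.0545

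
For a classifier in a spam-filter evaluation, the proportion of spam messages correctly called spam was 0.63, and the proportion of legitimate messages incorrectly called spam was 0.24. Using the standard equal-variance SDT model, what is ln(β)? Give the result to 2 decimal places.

ln β = 0.19

z(H) = 0.332
z(FA) = -0.706
ln β = −½·[z(H)² − z(FA)²] = −0.5 × (0.110 − 0.498) = 0.194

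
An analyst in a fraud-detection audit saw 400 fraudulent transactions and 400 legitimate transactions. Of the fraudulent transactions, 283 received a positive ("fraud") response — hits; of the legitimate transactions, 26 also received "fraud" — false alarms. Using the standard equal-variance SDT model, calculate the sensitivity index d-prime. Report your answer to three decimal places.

H = 283/400 = 0.7075
FA = 26/400 = 0.0650
Φ⁻¹(H) = 0.5461
Φ⁻¹(FA) = -1.5141
d' = z(H) − z(FA) = 0.5461 − (-1.5141) = 2.0602

d-prime = 2.060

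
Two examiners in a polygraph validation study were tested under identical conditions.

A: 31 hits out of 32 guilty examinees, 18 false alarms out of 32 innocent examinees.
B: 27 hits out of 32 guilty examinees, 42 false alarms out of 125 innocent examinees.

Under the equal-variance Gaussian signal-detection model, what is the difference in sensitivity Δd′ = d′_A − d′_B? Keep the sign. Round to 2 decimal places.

Δd′ = 0.27

A: z(0.9688) = 1.863, z(0.5625) = 0.157, d' = 1.706
B: z(0.8438) = 1.010, z(0.3360) = -0.423, d' = 1.433
Δd' = d'_A − d'_B = 1.706 − 1.433 = 0.273
A has the higher sensitivity.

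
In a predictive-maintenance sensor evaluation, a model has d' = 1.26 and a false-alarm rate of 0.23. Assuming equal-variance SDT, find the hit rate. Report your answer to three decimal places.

hit rate = 0.699

z(false-alarm rate) = z(0.23) = -0.7388
z(H) = z(FA) + d' = -0.7388 + 1.26 = 0.5212
hit rate = Φ(0.5212) = 0.6989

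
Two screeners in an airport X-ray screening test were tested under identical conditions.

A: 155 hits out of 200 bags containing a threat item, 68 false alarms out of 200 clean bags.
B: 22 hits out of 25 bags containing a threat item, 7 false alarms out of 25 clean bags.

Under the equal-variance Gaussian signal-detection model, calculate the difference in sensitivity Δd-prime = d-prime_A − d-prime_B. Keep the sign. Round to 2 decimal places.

A: z(0.7750) = 0.755, z(0.3400) = -0.412, d' = 1.167
B: z(0.8800) = 1.175, z(0.2800) = -0.583, d' = 1.758
Δd' = d'_A − d'_B = 1.167 − 1.758 = -0.591
B has the higher sensitivity.

Δd-prime = -0.59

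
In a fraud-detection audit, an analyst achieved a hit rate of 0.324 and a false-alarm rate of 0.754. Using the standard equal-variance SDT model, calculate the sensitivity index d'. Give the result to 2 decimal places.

Φ⁻¹(H) = -0.457
Φ⁻¹(FA) = 0.687
d' = z(H) − z(FA) = -0.457 − 0.687 = -1.144

d' = -1.14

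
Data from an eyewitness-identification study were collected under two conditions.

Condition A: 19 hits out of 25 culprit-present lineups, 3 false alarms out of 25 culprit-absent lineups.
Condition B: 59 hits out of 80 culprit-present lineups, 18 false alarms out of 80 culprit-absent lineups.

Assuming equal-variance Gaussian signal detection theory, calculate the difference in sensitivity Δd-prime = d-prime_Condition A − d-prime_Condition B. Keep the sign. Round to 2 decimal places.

Δd-prime = 0.49

Condition A: z(0.7600) = 0.706, z(0.1200) = -1.175, d' = 1.881
Condition B: z(0.7375) = 0.636, z(0.2250) = -0.755, d' = 1.391
Δd' = d'_Condition A − d'_Condition B = 1.881 − 1.391 = 0.490
Condition A has the higher sensitivity.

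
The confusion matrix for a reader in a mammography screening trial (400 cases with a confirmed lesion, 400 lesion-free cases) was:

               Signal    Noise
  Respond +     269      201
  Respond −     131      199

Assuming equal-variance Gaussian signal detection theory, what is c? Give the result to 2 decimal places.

H = 269/400 = 0.6725
FA = 201/400 = 0.5025
z(H) = 0.4468
z(FA) = 0.0063
c = −½·[z(H) + z(FA)] = −0.5 × (0.4468 + 0.0063) = -0.22655
c < 0: the reader has a liberal response bias.

c = -0.23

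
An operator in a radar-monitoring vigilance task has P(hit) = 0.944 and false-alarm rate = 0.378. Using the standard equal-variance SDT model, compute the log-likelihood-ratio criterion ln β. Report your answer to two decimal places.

ln β = -1.21

z(H) = z(0.944) = 1.589
z(FA) = z(0.378) = -0.311
ln β = −½·[z(H)² − z(FA)²] = −0.5 × (2.525 − 0.097) = -1.214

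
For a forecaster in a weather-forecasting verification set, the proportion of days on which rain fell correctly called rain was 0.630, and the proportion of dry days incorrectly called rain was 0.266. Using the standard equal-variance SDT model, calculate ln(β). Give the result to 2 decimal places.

ln β = 0.14

z(H) = z(0.630) = 0.332
z(FA) = z(0.266) = -0.625
ln β = −½·[z(H)² − z(FA)²] = −0.5 × (0.110 − 0.391) = 0.1405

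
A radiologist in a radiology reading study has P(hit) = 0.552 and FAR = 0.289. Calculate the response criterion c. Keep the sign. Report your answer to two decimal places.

c = 0.21

z(H) = z(0.552) = 0.131
z(FA) = z(0.289) = -0.556
c = −½·[z(H) + z(FA)] = −0.5 × (0.131 + (-0.556)) = 0.2125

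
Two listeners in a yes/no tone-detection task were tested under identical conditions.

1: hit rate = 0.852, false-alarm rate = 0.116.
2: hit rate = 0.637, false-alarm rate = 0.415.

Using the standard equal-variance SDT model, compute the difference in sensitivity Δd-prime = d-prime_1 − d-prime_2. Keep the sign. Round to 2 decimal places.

Δd-prime = 1.68

1: z(0.852) = 1.045, z(0.116) = -1.195, d' = 2.240
2: z(0.637) = 0.350, z(0.415) = -0.215, d' = 0.565
Δd' = d'_1 − d'_2 = 2.240 − 0.565 = 1.675
1 has the higher sensitivity.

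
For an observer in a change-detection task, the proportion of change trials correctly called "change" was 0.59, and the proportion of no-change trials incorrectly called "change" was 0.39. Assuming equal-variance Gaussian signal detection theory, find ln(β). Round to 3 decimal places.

z(H) = 0.2275
z(FA) = -0.2793
ln β = −½·[z(H)² − z(FA)²] = −0.5 × (0.0518 − 0.0780) = 0.0131

ln β = 0.013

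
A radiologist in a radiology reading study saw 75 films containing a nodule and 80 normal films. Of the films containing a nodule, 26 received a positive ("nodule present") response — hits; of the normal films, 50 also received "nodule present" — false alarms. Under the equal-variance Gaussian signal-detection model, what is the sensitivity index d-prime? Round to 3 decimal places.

H = 26/75 = 0.3467
FA = 50/80 = 0.6250
Φ⁻¹(H) = Φ⁻¹(0.3467) = -0.3942
Φ⁻¹(FA) = Φ⁻¹(0.6250) = 0.3186
d' = z(H) − z(FA) = -0.3942 − 0.3186 = -0.7128

d-prime = -0.713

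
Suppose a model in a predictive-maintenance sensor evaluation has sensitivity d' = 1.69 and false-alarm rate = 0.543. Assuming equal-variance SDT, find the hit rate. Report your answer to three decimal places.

hit rate = 0.964

z(false-alarm rate) = z(0.543) = 0.1080
z(H) = z(FA) + d' = 0.1080 + 1.69 = 1.7980
hit rate = Φ(1.7980) = 0.9639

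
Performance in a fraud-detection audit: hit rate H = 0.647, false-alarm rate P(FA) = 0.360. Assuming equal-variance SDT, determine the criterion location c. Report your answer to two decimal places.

z(0.647) = 0.377, z(0.360) = -0.358
c = −½·[z(H) + z(FA)] = −0.5 × (0.377 + (-0.358)) = -0.0095
c < 0: the analyst has a liberal response bias.

c = -0.01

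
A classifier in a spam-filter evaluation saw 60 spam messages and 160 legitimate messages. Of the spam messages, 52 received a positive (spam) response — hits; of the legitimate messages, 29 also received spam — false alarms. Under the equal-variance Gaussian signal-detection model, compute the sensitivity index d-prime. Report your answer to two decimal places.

d-prime = 2.02

H = 52/60 = 0.8667
FA = 29/160 = 0.1812
z(0.8667) = 1.1109, z(0.1812) = -0.9108
d' = z(H) − z(FA) = 1.1109 − (-0.9108) = 2.0217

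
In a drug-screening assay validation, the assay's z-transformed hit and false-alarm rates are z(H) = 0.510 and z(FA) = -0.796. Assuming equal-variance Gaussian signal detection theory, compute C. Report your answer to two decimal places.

c = −½·[z(H) + z(FA)] = −½·(0.510 + (-0.796)) = 0.143
c > 0: the assay has a conservative response bias.

C = 0.14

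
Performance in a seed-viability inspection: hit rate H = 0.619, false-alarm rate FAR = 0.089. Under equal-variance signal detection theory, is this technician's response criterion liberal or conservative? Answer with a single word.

z(H) = 0.303, z(FA) = -1.347
c = −½·(z(H) + z(FA)) = 0.522
c > 0 → conservative criterion (biased toward responding “no”).

conservative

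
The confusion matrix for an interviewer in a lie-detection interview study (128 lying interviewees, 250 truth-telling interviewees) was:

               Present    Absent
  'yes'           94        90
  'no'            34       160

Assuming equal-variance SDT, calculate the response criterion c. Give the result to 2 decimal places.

H = 94/128 = 0.7344
FA = 90/250 = 0.3600
z(H) = 0.6262
z(FA) = -0.3585
c = −½·[z(H) + z(FA)] = −0.5 × (0.6262 + (-0.3585)) = -0.13385
c < 0: the interviewer has a liberal response bias.

c = -0.13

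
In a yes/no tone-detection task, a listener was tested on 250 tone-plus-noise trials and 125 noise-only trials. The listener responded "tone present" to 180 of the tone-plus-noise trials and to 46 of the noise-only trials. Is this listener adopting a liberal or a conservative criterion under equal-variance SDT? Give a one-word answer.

liberal

z(H) = 0.583, z(FA) = -0.337
c = −½·(z(H) + z(FA)) = -0.123
c < 0 → liberal criterion (biased toward responding “yes”).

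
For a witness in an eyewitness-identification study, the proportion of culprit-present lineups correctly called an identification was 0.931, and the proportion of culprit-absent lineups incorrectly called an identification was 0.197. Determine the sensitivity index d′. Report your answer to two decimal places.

d′ = 2.34

z(0.931) = 1.4833, z(0.197) = -0.8524
d' = z(H) − z(FA) = 1.4833 − (-0.8524) = 2.3357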